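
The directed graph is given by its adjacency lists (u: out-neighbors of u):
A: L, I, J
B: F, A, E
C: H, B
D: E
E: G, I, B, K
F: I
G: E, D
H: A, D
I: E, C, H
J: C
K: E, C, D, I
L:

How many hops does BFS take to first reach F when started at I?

3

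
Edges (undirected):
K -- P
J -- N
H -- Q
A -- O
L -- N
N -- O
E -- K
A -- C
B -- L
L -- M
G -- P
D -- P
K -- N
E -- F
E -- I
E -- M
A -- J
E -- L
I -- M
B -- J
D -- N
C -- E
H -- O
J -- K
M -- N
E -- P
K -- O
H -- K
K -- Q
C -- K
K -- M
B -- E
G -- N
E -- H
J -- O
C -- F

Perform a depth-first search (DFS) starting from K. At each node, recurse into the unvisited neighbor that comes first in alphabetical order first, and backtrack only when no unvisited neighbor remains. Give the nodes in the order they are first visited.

Visit K
K → C
C → A
A → J
J → B
B → E
E → F
E → H
H → O
O → N
N → D
D → P
P → G
N → L
L → M
M → I
H → Q

K C A J B E F H O N D P G L M I Q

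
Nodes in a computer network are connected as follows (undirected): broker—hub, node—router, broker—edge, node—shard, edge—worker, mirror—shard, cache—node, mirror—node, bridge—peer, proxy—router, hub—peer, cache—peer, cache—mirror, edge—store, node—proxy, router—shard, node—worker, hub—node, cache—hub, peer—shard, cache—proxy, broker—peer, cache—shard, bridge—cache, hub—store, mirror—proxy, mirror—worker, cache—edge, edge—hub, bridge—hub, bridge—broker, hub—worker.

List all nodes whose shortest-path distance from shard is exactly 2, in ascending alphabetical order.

bridge, broker, edge, hub, proxy, worker

Level 0: shard
Level 1: cache, mirror, node, peer, router
Level 2: bridge, broker, edge, hub, proxy, worker
Level 3: store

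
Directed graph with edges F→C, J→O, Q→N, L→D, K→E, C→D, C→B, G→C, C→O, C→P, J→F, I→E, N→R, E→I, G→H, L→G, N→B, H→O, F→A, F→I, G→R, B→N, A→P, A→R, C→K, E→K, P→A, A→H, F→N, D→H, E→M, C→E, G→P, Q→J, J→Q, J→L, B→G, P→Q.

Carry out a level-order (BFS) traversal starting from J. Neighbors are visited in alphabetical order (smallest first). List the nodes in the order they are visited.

Visit J; enqueue F, L, O, Q → queue [F, L, O, Q]
Visit F; enqueue A, C, I, N → queue [L, O, Q, A, C, I, N]
Visit L; enqueue D, G → queue [O, Q, A, C, I, N, D, G]
Visit O → queue [Q, A, C, I, N, D, G]
Visit Q → queue [A, C, I, N, D, G]
Visit A; enqueue H, P, R → queue [C, I, N, D, G, H, P, R]
Visit C; enqueue B, E, K → queue [I, N, D, G, H, P, R, B, E, K]
Visit I → queue [N, D, G, H, P, R, B, E, K]
Visit N → queue [D, G, H, P, R, B, E, K]
Visit D → queue [G, H, P, R, B, E, K]
Visit G → queue [H, P, R, B, E, K]
Visit H → queue [P, R, B, E, K]
Visit P → queue [R, B, E, K]
Visit R → queue [B, E, K]
Visit B → queue [E, K]
Visit E; enqueue M → queue [K, M]
Visit K → queue [M]
Visit M → queue []

J -> F -> L -> O -> Q -> A -> C -> I -> N -> D -> G -> H -> P -> R -> B -> E -> K -> M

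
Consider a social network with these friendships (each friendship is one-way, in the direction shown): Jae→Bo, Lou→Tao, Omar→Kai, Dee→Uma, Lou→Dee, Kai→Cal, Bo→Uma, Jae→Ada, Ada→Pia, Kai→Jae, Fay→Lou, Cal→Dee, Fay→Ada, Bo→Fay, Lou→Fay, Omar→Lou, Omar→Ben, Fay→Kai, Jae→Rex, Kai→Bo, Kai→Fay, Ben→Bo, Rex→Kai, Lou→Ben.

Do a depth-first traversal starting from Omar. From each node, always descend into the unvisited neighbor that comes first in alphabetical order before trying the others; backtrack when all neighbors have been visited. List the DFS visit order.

Omar → Ben → Bo → Fay → Ada → Pia → Kai → Cal → Dee → Uma → Jae → Rex → Lou → Tao

Visit Omar
Omar → Ben
Ben → Bo
Bo → Fay
Fay → Ada
Ada → Pia
Fay → Kai
Kai → Cal
Cal → Dee
Dee → Uma
Kai → Jae
Jae → Rex
Fay → Lou
Lou → Tao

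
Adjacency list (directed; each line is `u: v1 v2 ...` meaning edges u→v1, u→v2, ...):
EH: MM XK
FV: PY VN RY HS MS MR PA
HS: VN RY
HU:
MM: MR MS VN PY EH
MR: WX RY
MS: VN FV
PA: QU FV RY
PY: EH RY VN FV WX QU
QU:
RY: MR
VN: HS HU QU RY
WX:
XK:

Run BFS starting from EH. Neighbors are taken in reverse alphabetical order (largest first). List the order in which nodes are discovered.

EH, XK, MM, VN, PY, MS, MR, RY, QU, HU, HS, WX, FV, PA

Visit EH; enqueue XK, MM → queue [XK, MM]
Visit XK → queue [MM]
Visit MM; enqueue VN, PY, MS, MR → queue [VN, PY, MS, MR]
Visit VN; enqueue RY, QU, HU, HS → queue [PY, MS, MR, RY, QU, HU, HS]
Visit PY; enqueue WX, FV → queue [MS, MR, RY, QU, HU, HS, WX, FV]
Visit MS → queue [MR, RY, QU, HU, HS, WX, FV]
Visit MR → queue [RY, QU, HU, HS, WX, FV]
Visit RY → queue [QU, HU, HS, WX, FV]
Visit QU → queue [HU, HS, WX, FV]
Visit HU → queue [HS, WX, FV]
Visit HS → queue [WX, FV]
Visit WX → queue [FV]
Visit FV; enqueue PA → queue [PA]
Visit PA → queue []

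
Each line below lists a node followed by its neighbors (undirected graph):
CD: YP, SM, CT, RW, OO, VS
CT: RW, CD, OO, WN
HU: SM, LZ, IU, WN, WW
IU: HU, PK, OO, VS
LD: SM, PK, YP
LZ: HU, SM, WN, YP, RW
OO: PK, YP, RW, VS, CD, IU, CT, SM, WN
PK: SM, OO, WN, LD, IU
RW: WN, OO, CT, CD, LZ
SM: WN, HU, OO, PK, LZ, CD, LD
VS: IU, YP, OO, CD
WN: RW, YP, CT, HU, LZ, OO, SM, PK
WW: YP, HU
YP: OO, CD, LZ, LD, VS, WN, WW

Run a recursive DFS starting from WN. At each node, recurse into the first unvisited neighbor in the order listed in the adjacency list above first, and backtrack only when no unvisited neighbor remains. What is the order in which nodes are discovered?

WN, RW, OO, PK, SM, HU, LZ, YP, CD, CT, VS, IU, LD, WW

Visit WN
WN → RW
RW → OO
OO → PK
PK → SM
SM → HU
HU → LZ
LZ → YP
YP → CD
CD → CT
CD → VS
VS → IU
YP → LD
YP → WW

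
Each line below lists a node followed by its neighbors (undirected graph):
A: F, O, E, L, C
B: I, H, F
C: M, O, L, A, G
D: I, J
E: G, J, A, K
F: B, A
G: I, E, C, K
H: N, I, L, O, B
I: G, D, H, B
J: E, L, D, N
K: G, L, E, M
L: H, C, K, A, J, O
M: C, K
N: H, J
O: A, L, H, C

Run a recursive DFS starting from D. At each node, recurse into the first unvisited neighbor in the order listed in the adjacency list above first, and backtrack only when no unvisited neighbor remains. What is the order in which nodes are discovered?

Visit D
D → I
I → G
G → E
E → J
J → L
L → H
H → N
H → O
O → A
A → F
F → B
A → C
C → M
M → K

D, I, G, E, J, L, H, N, O, A, F, B, C, M, K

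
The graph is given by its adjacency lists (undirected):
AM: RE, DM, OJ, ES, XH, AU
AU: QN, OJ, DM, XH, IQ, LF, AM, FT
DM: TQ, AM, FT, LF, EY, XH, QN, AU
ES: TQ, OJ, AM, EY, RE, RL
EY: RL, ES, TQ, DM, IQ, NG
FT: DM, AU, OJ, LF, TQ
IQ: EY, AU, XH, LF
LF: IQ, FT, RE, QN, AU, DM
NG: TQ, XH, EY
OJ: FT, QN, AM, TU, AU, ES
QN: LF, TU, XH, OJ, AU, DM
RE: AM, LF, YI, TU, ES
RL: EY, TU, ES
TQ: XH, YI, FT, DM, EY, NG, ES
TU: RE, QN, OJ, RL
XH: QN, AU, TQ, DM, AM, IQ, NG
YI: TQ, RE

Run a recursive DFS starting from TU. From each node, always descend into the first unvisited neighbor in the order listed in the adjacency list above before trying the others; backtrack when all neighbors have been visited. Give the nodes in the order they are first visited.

TU RE AM DM TQ XH QN LF IQ EY RL ES OJ FT AU NG YI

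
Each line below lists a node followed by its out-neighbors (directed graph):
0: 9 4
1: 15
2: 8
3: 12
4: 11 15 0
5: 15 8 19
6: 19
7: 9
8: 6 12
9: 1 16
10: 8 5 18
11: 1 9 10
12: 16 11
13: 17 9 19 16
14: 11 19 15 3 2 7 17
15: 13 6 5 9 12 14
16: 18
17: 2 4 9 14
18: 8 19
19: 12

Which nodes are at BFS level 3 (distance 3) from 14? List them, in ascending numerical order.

Level 0: 14
Level 1: 2, 3, 7, 11, 15, 17, 19
Level 2: 1, 4, 5, 6, 8, 9, 10, 12, 13
Level 3: 0, 16, 18

0, 16, 18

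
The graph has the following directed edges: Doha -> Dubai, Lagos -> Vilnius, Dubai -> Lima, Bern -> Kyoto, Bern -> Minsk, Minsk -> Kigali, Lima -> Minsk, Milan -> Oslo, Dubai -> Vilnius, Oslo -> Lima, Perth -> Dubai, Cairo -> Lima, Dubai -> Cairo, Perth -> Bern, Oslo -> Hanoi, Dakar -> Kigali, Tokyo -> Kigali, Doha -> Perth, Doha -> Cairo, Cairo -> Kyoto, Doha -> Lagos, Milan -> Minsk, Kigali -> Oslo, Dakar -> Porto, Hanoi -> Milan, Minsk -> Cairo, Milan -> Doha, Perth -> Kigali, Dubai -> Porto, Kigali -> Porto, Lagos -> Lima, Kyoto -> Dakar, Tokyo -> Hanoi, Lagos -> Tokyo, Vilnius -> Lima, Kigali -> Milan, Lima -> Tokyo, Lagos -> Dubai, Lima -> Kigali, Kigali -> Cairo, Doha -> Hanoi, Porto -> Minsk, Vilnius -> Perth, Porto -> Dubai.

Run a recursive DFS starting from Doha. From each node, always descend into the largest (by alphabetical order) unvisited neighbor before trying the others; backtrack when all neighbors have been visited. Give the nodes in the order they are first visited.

Visit Doha
Doha → Perth
Perth → Kigali
Kigali → Porto
Porto → Minsk
Minsk → Cairo
Cairo → Lima
Lima → Tokyo
Tokyo → Hanoi
Hanoi → Milan
Milan → Oslo
Cairo → Kyoto
Kyoto → Dakar
Porto → Dubai
Dubai → Vilnius
Perth → Bern
Doha → Lagos

Doha, Perth, Kigali, Porto, Minsk, Cairo, Lima, Tokyo, Hanoi, Milan, Oslo, Kyoto, Dakar, Dubai, Vilnius, Bern, Lagos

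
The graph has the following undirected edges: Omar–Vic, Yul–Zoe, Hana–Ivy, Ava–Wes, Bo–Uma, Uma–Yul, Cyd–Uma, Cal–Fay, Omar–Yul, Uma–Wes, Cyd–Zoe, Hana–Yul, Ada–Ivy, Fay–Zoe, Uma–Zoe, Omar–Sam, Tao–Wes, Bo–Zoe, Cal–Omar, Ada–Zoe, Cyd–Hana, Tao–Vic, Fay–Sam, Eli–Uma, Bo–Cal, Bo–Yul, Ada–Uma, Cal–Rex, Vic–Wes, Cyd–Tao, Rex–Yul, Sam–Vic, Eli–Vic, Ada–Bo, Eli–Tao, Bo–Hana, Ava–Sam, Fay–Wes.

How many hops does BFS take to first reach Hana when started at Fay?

Level 0: Fay
Level 1: Cal, Sam, Wes, Zoe
Level 2: Ada, Ava, Bo, Cyd, Omar, Rex, Tao, Uma, Vic, Yul
Level 3: Eli, Hana, Ivy
Hana first appears at level 3.

3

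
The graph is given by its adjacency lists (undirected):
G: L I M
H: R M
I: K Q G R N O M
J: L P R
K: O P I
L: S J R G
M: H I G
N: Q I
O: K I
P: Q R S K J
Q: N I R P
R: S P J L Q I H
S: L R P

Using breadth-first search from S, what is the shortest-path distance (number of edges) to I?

Level 0: S
Level 1: L, P, R
Level 2: G, H, I, J, K, Q
Level 3: M, N, O
I first appears at level 2.

2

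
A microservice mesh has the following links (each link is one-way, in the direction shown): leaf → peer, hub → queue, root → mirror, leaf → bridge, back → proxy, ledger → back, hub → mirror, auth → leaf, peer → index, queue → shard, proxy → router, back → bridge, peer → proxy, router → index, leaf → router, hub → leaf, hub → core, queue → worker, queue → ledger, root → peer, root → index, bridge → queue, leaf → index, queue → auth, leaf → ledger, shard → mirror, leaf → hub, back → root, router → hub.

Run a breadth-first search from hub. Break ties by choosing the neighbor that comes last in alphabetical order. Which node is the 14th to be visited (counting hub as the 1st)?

Visit hub; enqueue queue, mirror, leaf, core → queue [queue, mirror, leaf, core]
Visit queue; enqueue worker, shard, ledger, auth → queue [mirror, leaf, core, worker, shard, ledger, auth]
Visit mirror → queue [leaf, core, worker, shard, ledger, auth]
Visit leaf; enqueue router, peer, index, bridge → queue [core, worker, shard, ledger, auth, router, peer, index, bridge]
Visit core → queue [worker, shard, ledger, auth, router, peer, index, bridge]
Visit worker → queue [shard, ledger, auth, router, peer, index, bridge]
Visit shard → queue [ledger, auth, router, peer, index, bridge]
Visit ledger; enqueue back → queue [auth, router, peer, index, bridge, back]
Visit auth → queue [router, peer, index, bridge, back]
Visit router → queue [peer, index, bridge, back]
Visit peer; enqueue proxy → queue [index, bridge, back, proxy]
Visit index → queue [bridge, back, proxy]
Visit bridge → queue [back, proxy]
Visit back; enqueue root → queue [proxy, root]
Visit proxy → queue [root]
Visit root → queue []

Visit order: hub, queue, mirror, leaf, core, worker, shard, ledger, auth, router, peer, index, bridge, back, proxy, root

back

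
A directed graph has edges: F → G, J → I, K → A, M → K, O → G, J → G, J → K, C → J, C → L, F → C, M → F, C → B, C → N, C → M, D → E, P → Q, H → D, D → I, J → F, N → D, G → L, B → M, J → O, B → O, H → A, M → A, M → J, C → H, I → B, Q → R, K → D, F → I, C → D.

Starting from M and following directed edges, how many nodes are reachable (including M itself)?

15

BFS from M visits: M, A, F, J, K, C, G, I, O, D, B, H, L, N, E
Reachable nodes: 15 of 18 total.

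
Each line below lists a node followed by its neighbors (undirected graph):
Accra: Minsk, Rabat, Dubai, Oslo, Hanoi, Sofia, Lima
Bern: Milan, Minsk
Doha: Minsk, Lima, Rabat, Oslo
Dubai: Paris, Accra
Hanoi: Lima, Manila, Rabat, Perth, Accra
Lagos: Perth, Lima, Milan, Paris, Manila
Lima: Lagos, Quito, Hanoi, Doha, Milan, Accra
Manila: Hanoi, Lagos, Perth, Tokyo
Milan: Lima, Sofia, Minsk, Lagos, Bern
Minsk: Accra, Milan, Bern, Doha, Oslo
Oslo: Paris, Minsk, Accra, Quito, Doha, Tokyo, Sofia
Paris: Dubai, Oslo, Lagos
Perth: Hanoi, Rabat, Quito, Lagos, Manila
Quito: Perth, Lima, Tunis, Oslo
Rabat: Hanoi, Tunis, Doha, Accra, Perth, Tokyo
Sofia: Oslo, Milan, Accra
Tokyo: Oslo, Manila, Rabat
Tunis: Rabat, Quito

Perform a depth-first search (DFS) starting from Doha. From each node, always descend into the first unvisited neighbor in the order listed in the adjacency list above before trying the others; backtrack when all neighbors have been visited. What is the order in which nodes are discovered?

Visit Doha
Doha → Minsk
Minsk → Accra
Accra → Rabat
Rabat → Hanoi
Hanoi → Lima
Lima → Lagos
Lagos → Perth
Perth → Quito
Quito → Tunis
Quito → Oslo
Oslo → Paris
Paris → Dubai
Oslo → Tokyo
Tokyo → Manila
Oslo → Sofia
Sofia → Milan
Milan → Bern

Doha → Minsk → Accra → Rabat → Hanoi → Lima → Lagos → Perth → Quito → Tunis → Oslo → Paris → Dubai → Tokyo → Manila → Sofia → Milan → Bern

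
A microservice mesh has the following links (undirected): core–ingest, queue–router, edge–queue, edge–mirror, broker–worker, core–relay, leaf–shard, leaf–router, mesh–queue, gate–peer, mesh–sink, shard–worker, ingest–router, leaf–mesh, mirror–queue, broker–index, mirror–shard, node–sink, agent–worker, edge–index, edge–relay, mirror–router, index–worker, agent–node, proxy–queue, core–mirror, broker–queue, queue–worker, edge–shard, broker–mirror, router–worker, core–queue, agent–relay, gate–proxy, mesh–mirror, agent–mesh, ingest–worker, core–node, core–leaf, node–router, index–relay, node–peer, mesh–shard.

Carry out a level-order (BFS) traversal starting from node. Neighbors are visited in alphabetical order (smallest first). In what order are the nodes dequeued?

node, agent, core, peer, router, sink, mesh, relay, worker, ingest, leaf, mirror, queue, gate, shard, edge, index, broker, proxy

Visit node; enqueue agent, core, peer, router, sink → queue [agent, core, peer, router, sink]
Visit agent; enqueue mesh, relay, worker → queue [core, peer, router, sink, mesh, relay, worker]
Visit core; enqueue ingest, leaf, mirror, queue → queue [peer, router, sink, mesh, relay, worker, ingest, leaf, mirror, queue]
Visit peer; enqueue gate → queue [router, sink, mesh, relay, worker, ingest, leaf, mirror, queue, gate]
Visit router → queue [sink, mesh, relay, worker, ingest, leaf, mirror, queue, gate]
Visit sink → queue [mesh, relay, worker, ingest, leaf, mirror, queue, gate]
Visit mesh; enqueue shard → queue [relay, worker, ingest, leaf, mirror, queue, gate, shard]
Visit relay; enqueue edge, index → queue [worker, ingest, leaf, mirror, queue, gate, shard, edge, index]
Visit worker; enqueue broker → queue [ingest, leaf, mirror, queue, gate, shard, edge, index, broker]
Visit ingest → queue [leaf, mirror, queue, gate, shard, edge, index, broker]
Visit leaf → queue [mirror, queue, gate, shard, edge, index, broker]
Visit mirror → queue [queue, gate, shard, edge, index, broker]
Visit queue; enqueue proxy → queue [gate, shard, edge, index, broker, proxy]
Visit gate → queue [shard, edge, index, broker, proxy]
Visit shard → queue [edge, index, broker, proxy]
Visit edge → queue [index, broker, proxy]
Visit index → queue [broker, proxy]
Visit broker → queue [proxy]
Visit proxy → queue []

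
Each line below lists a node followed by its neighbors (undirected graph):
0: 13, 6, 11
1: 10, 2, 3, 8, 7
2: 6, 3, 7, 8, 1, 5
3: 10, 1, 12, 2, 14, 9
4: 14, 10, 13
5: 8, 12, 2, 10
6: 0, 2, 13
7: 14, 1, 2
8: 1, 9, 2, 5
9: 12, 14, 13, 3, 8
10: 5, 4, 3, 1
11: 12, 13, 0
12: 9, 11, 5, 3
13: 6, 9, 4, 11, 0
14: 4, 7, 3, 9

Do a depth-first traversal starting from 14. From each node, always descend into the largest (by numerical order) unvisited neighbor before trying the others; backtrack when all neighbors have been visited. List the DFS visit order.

14, 9, 13, 11, 12, 5, 10, 4, 3, 2, 8, 1, 7, 6, 0

Visit 14
14 → 9
9 → 13
13 → 11
11 → 12
12 → 5
5 → 10
10 → 4
10 → 3
3 → 2
2 → 8
8 → 1
1 → 7
2 → 6
6 → 0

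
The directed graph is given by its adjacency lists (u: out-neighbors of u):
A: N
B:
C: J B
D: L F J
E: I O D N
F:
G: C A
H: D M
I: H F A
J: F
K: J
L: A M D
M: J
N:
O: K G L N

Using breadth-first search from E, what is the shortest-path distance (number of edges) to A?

2

Level 0: E
Level 1: D, I, N, O
Level 2: A, F, G, H, J, K, L
Level 3: C, M
Level 4: B
A first appears at level 2.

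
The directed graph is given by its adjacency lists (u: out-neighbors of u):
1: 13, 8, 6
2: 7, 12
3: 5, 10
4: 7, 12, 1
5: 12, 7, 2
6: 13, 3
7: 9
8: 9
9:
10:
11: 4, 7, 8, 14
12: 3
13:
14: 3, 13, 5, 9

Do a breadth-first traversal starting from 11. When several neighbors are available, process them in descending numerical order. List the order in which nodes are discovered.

Visit 11; enqueue 14, 8, 7, 4 → queue [14, 8, 7, 4]
Visit 14; enqueue 13, 9, 5, 3 → queue [8, 7, 4, 13, 9, 5, 3]
Visit 8 → queue [7, 4, 13, 9, 5, 3]
Visit 7 → queue [4, 13, 9, 5, 3]
Visit 4; enqueue 12, 1 → queue [13, 9, 5, 3, 12, 1]
Visit 13 → queue [9, 5, 3, 12, 1]
Visit 9 → queue [5, 3, 12, 1]
Visit 5; enqueue 2 → queue [3, 12, 1, 2]
Visit 3; enqueue 10 → queue [12, 1, 2, 10]
Visit 12 → queue [1, 2, 10]
Visit 1; enqueue 6 → queue [2, 10, 6]
Visit 2 → queue [10, 6]
Visit 10 → queue [6]
Visit 6 → queue []

11, 14, 8, 7, 4, 13, 9, 5, 3, 12, 1, 2, 10, 6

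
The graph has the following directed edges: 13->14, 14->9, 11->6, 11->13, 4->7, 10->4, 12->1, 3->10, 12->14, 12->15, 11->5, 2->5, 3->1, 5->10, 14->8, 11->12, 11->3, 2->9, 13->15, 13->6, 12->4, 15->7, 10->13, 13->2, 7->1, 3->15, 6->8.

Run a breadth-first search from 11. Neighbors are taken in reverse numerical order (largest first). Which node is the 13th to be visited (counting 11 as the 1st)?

10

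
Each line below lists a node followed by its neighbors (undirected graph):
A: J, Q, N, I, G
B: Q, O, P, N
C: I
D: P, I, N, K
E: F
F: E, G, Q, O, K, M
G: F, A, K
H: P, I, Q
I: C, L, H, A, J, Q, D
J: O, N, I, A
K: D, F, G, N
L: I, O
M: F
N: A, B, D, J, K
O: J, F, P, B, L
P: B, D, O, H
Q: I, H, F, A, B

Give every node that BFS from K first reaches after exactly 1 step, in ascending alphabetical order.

Level 0: K
Level 1: D, F, G, N
Level 2: A, B, E, I, J, M, O, P, Q
Level 3: C, H, L

D, F, G, N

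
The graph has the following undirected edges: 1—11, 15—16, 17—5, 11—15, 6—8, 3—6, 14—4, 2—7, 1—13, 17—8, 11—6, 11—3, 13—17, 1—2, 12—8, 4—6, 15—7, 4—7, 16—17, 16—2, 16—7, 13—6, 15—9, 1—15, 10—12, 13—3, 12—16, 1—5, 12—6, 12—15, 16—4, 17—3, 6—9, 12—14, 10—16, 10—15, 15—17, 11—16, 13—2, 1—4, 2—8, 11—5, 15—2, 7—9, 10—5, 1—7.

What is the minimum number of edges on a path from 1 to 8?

2

Level 0: 1
Level 1: 2, 4, 5, 7, 11, 13, 15
Level 2: 3, 6, 8, 9, 10, 12, 14, 16, 17
8 first appears at level 2.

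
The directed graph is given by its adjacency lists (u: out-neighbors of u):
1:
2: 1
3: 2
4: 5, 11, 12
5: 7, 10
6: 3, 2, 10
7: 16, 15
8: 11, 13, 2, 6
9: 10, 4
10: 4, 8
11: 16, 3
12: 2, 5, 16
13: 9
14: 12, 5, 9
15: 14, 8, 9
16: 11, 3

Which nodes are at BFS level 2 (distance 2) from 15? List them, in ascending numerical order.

Level 0: 15
Level 1: 8, 9, 14
Level 2: 2, 4, 5, 6, 10, 11, 12, 13
Level 3: 1, 3, 7, 16

2, 4, 5, 6, 10, 11, 12, 13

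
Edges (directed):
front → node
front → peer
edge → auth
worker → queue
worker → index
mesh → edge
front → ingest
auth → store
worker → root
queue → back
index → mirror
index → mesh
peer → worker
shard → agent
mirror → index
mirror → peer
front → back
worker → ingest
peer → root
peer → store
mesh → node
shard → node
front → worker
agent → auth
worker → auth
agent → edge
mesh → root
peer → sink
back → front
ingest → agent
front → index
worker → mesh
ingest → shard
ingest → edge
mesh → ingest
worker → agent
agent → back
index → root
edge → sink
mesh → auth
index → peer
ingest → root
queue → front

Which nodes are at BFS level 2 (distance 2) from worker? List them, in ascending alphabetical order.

back, edge, front, mirror, node, peer, shard, store

Level 0: worker
Level 1: agent, auth, index, ingest, mesh, queue, root
Level 2: back, edge, front, mirror, node, peer, shard, store
Level 3: sink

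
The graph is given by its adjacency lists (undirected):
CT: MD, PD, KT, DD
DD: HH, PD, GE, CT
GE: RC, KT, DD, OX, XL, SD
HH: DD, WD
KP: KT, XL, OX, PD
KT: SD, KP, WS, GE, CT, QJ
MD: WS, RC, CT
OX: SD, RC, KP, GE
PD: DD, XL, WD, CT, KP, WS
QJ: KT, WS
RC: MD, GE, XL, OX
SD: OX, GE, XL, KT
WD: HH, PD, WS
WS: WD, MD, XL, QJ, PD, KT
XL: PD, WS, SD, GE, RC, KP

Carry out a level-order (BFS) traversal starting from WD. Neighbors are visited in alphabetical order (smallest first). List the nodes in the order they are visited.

Visit WD; enqueue HH, PD, WS → queue [HH, PD, WS]
Visit HH; enqueue DD → queue [PD, WS, DD]
Visit PD; enqueue CT, KP, XL → queue [WS, DD, CT, KP, XL]
Visit WS; enqueue KT, MD, QJ → queue [DD, CT, KP, XL, KT, MD, QJ]
Visit DD; enqueue GE → queue [CT, KP, XL, KT, MD, QJ, GE]
Visit CT → queue [KP, XL, KT, MD, QJ, GE]
Visit KP; enqueue OX → queue [XL, KT, MD, QJ, GE, OX]
Visit XL; enqueue RC, SD → queue [KT, MD, QJ, GE, OX, RC, SD]
Visit KT → queue [MD, QJ, GE, OX, RC, SD]
Visit MD → queue [QJ, GE, OX, RC, SD]
Visit QJ → queue [GE, OX, RC, SD]
Visit GE → queue [OX, RC, SD]
Visit OX → queue [RC, SD]
Visit RC → queue [SD]
Visit SD → queue []

WD HH PD WS DD CT KP XL KT MD QJ GE OX RC SD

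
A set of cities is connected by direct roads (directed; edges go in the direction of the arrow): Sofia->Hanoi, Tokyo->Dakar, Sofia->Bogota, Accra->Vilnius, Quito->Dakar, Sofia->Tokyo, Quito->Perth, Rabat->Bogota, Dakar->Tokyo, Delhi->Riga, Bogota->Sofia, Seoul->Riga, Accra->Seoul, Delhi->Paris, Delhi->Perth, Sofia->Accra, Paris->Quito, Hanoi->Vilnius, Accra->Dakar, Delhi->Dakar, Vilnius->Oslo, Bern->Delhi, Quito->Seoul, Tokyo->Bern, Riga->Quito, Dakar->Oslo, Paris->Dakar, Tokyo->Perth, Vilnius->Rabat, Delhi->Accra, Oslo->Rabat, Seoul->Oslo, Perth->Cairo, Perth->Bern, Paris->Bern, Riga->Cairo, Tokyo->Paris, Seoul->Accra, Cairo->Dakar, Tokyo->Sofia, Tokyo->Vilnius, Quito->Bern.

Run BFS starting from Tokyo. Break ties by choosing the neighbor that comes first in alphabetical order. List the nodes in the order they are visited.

Tokyo, Bern, Dakar, Paris, Perth, Sofia, Vilnius, Delhi, Oslo, Quito, Cairo, Accra, Bogota, Hanoi, Rabat, Riga, Seoul

Visit Tokyo; enqueue Bern, Dakar, Paris, Perth, Sofia, Vilnius → queue [Bern, Dakar, Paris, Perth, Sofia, Vilnius]
Visit Bern; enqueue Delhi → queue [Dakar, Paris, Perth, Sofia, Vilnius, Delhi]
Visit Dakar; enqueue Oslo → queue [Paris, Perth, Sofia, Vilnius, Delhi, Oslo]
Visit Paris; enqueue Quito → queue [Perth, Sofia, Vilnius, Delhi, Oslo, Quito]
Visit Perth; enqueue Cairo → queue [Sofia, Vilnius, Delhi, Oslo, Quito, Cairo]
Visit Sofia; enqueue Accra, Bogota, Hanoi → queue [Vilnius, Delhi, Oslo, Quito, Cairo, Accra, Bogota, Hanoi]
Visit Vilnius; enqueue Rabat → queue [Delhi, Oslo, Quito, Cairo, Accra, Bogota, Hanoi, Rabat]
Visit Delhi; enqueue Riga → queue [Oslo, Quito, Cairo, Accra, Bogota, Hanoi, Rabat, Riga]
Visit Oslo → queue [Quito, Cairo, Accra, Bogota, Hanoi, Rabat, Riga]
Visit Quito; enqueue Seoul → queue [Cairo, Accra, Bogota, Hanoi, Rabat, Riga, Seoul]
Visit Cairo → queue [Accra, Bogota, Hanoi, Rabat, Riga, Seoul]
Visit Accra → queue [Bogota, Hanoi, Rabat, Riga, Seoul]
Visit Bogota → queue [Hanoi, Rabat, Riga, Seoul]
Visit Hanoi → queue [Rabat, Riga, Seoul]
Visit Rabat → queue [Riga, Seoul]
Visit Riga → queue [Seoul]
Visit Seoul → queue []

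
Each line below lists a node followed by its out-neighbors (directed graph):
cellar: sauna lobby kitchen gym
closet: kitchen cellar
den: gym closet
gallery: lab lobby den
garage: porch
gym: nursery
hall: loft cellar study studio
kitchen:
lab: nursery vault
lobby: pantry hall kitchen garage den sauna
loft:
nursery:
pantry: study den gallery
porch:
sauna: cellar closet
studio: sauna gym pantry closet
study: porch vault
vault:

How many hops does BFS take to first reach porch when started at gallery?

3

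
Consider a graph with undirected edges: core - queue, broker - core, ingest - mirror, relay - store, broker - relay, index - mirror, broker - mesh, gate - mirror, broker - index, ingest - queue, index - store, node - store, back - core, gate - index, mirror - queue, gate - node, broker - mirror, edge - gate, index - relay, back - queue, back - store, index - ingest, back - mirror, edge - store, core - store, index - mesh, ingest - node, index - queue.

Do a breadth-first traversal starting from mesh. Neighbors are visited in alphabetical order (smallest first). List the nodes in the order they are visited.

mesh broker index core mirror relay gate ingest queue store back edge node

Visit mesh; enqueue broker, index → queue [broker, index]
Visit broker; enqueue core, mirror, relay → queue [index, core, mirror, relay]
Visit index; enqueue gate, ingest, queue, store → queue [core, mirror, relay, gate, ingest, queue, store]
Visit core; enqueue back → queue [mirror, relay, gate, ingest, queue, store, back]
Visit mirror → queue [relay, gate, ingest, queue, store, back]
Visit relay → queue [gate, ingest, queue, store, back]
Visit gate; enqueue edge, node → queue [ingest, queue, store, back, edge, node]
Visit ingest → queue [queue, store, back, edge, node]
Visit queue → queue [store, back, edge, node]
Visit store → queue [back, edge, node]
Visit back → queue [edge, node]
Visit edge → queue [node]
Visit node → queue []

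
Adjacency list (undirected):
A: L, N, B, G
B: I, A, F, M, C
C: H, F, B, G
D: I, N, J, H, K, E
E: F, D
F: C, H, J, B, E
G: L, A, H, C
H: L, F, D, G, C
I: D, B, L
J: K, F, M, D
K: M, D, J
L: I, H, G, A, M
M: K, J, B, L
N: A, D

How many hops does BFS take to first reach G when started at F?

2

Level 0: F
Level 1: B, C, E, H, J
Level 2: A, D, G, I, K, L, M
Level 3: N
G first appears at level 2.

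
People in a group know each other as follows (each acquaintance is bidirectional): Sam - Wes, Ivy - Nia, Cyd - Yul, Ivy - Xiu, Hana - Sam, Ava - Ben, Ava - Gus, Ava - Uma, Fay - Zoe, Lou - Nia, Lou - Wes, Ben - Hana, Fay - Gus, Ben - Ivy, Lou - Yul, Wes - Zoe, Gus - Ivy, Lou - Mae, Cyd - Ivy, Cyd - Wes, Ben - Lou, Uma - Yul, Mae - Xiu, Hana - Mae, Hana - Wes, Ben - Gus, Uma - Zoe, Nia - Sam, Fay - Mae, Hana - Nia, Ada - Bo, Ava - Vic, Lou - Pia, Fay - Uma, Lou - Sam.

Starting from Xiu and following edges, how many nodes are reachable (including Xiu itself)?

BFS from Xiu visits: Xiu, Ivy, Mae, Ben, Cyd, Gus, Nia, Fay, Hana, Lou, Ava, Wes, Yul, Sam, Uma, Zoe, Pia, Vic
Reachable nodes: 18 of 20 total.

18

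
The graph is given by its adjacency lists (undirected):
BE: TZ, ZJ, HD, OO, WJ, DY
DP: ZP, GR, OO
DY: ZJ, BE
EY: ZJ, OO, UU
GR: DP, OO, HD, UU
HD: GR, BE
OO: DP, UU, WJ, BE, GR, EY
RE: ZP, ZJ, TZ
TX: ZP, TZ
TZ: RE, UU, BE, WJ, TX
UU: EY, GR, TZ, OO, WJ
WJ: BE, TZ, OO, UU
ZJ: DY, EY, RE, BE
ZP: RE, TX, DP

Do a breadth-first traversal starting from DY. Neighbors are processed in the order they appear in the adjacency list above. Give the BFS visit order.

DY -> ZJ -> BE -> EY -> RE -> TZ -> HD -> OO -> WJ -> UU -> ZP -> TX -> GR -> DP

Visit DY; enqueue ZJ, BE → queue [ZJ, BE]
Visit ZJ; enqueue EY, RE → queue [BE, EY, RE]
Visit BE; enqueue TZ, HD, OO, WJ → queue [EY, RE, TZ, HD, OO, WJ]
Visit EY; enqueue UU → queue [RE, TZ, HD, OO, WJ, UU]
Visit RE; enqueue ZP → queue [TZ, HD, OO, WJ, UU, ZP]
Visit TZ; enqueue TX → queue [HD, OO, WJ, UU, ZP, TX]
Visit HD; enqueue GR → queue [OO, WJ, UU, ZP, TX, GR]
Visit OO; enqueue DP → queue [WJ, UU, ZP, TX, GR, DP]
Visit WJ → queue [UU, ZP, TX, GR, DP]
Visit UU → queue [ZP, TX, GR, DP]
Visit ZP → queue [TX, GR, DP]
Visit TX → queue [GR, DP]
Visit GR → queue [DP]
Visit DP → queue []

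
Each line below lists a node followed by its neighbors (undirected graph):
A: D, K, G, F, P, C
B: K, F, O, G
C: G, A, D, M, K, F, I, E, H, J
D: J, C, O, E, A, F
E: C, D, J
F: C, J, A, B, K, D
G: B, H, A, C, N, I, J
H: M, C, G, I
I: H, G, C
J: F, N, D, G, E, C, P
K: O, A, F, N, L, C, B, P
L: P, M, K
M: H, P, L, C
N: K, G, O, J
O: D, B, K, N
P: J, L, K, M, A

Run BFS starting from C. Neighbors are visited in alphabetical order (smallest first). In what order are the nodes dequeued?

C -> A -> D -> E -> F -> G -> H -> I -> J -> K -> M -> P -> O -> B -> N -> L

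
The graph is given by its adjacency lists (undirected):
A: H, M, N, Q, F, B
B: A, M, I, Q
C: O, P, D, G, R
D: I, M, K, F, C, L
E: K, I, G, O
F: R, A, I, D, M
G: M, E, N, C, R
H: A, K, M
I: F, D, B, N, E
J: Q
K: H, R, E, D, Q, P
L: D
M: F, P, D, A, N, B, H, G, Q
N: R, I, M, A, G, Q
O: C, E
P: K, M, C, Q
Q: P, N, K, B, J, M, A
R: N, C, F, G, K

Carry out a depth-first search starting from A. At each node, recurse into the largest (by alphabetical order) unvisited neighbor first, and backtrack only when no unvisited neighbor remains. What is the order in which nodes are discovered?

A, Q, P, M, N, R, K, H, E, O, C, G, D, L, I, F, B, J

Visit A
A → Q
Q → P
P → M
M → N
N → R
R → K
K → H
K → E
E → O
O → C
C → G
C → D
D → L
D → I
I → F
I → B
Q → J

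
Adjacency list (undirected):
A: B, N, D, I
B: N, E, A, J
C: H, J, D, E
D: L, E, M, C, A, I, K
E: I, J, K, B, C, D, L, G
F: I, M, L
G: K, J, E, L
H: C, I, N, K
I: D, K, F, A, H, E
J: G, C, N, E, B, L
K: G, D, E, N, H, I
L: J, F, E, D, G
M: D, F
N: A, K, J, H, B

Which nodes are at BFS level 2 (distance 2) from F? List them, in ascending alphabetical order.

Level 0: F
Level 1: I, L, M
Level 2: A, D, E, G, H, J, K
Level 3: B, C, N

A, D, E, G, H, J, K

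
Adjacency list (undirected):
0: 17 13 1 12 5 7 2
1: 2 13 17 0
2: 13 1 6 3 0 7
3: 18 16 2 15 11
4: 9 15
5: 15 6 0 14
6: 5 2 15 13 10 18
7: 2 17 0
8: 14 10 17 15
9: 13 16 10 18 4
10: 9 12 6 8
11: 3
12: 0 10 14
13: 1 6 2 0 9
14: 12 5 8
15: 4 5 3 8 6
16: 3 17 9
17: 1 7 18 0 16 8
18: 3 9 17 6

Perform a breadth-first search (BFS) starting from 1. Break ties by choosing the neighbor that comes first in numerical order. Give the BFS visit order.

1 → 0 → 2 → 13 → 17 → 5 → 7 → 12 → 3 → 6 → 9 → 8 → 16 → 18 → 14 → 15 → 10 → 11 → 4

Visit 1; enqueue 0, 2, 13, 17 → queue [0, 2, 13, 17]
Visit 0; enqueue 5, 7, 12 → queue [2, 13, 17, 5, 7, 12]
Visit 2; enqueue 3, 6 → queue [13, 17, 5, 7, 12, 3, 6]
Visit 13; enqueue 9 → queue [17, 5, 7, 12, 3, 6, 9]
Visit 17; enqueue 8, 16, 18 → queue [5, 7, 12, 3, 6, 9, 8, 16, 18]
Visit 5; enqueue 14, 15 → queue [7, 12, 3, 6, 9, 8, 16, 18, 14, 15]
Visit 7 → queue [12, 3, 6, 9, 8, 16, 18, 14, 15]
Visit 12; enqueue 10 → queue [3, 6, 9, 8, 16, 18, 14, 15, 10]
Visit 3; enqueue 11 → queue [6, 9, 8, 16, 18, 14, 15, 10, 11]
Visit 6 → queue [9, 8, 16, 18, 14, 15, 10, 11]
Visit 9; enqueue 4 → queue [8, 16, 18, 14, 15, 10, 11, 4]
Visit 8 → queue [16, 18, 14, 15, 10, 11, 4]
Visit 16 → queue [18, 14, 15, 10, 11, 4]
Visit 18 → queue [14, 15, 10, 11, 4]
Visit 14 → queue [15, 10, 11, 4]
Visit 15 → queue [10, 11, 4]
Visit 10 → queue [11, 4]
Visit 11 → queue [4]
Visit 4 → queue []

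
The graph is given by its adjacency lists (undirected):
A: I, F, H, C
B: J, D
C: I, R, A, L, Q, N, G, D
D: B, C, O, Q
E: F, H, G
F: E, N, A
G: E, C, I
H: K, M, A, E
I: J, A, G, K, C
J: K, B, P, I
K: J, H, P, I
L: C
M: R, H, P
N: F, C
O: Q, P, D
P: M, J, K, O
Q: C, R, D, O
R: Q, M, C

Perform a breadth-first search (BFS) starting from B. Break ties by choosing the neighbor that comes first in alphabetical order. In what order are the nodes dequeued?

Visit B; enqueue D, J → queue [D, J]
Visit D; enqueue C, O, Q → queue [J, C, O, Q]
Visit J; enqueue I, K, P → queue [C, O, Q, I, K, P]
Visit C; enqueue A, G, L, N, R → queue [O, Q, I, K, P, A, G, L, N, R]
Visit O → queue [Q, I, K, P, A, G, L, N, R]
Visit Q → queue [I, K, P, A, G, L, N, R]
Visit I → queue [K, P, A, G, L, N, R]
Visit K; enqueue H → queue [P, A, G, L, N, R, H]
Visit P; enqueue M → queue [A, G, L, N, R, H, M]
Visit A; enqueue F → queue [G, L, N, R, H, M, F]
Visit G; enqueue E → queue [L, N, R, H, M, F, E]
Visit L → queue [N, R, H, M, F, E]
Visit N → queue [R, H, M, F, E]
Visit R → queue [H, M, F, E]
Visit H → queue [M, F, E]
Visit M → queue [F, E]
Visit F → queue [E]
Visit E → queue []

B -> D -> J -> C -> O -> Q -> I -> K -> P -> A -> G -> L -> N -> R -> H -> M -> F -> E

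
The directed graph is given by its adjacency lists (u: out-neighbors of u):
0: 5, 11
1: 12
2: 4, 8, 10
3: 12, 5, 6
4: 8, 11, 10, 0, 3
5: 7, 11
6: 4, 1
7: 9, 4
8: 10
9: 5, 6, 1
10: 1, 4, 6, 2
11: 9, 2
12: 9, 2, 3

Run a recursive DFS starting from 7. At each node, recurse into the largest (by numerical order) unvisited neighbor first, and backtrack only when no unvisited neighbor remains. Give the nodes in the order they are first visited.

7 → 9 → 6 → 4 → 11 → 2 → 10 → 1 → 12 → 3 → 5 → 8 → 0

Visit 7
7 → 9
9 → 6
6 → 4
4 → 11
11 → 2
2 → 10
10 → 1
1 → 12
12 → 3
3 → 5
2 → 8
4 → 0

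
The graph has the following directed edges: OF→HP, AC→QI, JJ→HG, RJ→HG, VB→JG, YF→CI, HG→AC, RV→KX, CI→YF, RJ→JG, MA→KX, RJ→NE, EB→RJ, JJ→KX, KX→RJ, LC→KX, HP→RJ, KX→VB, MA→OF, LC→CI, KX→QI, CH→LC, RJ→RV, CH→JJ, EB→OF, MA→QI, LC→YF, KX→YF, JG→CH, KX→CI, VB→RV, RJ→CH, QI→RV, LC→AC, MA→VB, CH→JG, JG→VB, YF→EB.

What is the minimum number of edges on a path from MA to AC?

4

Level 0: MA
Level 1: KX, OF, QI, VB
Level 2: CI, HP, JG, RJ, RV, YF
Level 3: CH, EB, HG, NE
Level 4: AC, JJ, LC
AC first appears at level 4.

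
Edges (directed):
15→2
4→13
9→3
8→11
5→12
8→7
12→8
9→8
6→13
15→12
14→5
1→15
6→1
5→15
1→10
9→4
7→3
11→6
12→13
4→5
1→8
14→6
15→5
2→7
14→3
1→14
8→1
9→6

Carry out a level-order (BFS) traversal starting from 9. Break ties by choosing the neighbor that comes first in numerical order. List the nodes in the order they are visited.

Visit 9; enqueue 3, 4, 6, 8 → queue [3, 4, 6, 8]
Visit 3 → queue [4, 6, 8]
Visit 4; enqueue 5, 13 → queue [6, 8, 5, 13]
Visit 6; enqueue 1 → queue [8, 5, 13, 1]
Visit 8; enqueue 7, 11 → queue [5, 13, 1, 7, 11]
Visit 5; enqueue 12, 15 → queue [13, 1, 7, 11, 12, 15]
Visit 13 → queue [1, 7, 11, 12, 15]
Visit 1; enqueue 10, 14 → queue [7, 11, 12, 15, 10, 14]
Visit 7 → queue [11, 12, 15, 10, 14]
Visit 11 → queue [12, 15, 10, 14]
Visit 12 → queue [15, 10, 14]
Visit 15; enqueue 2 → queue [10, 14, 2]
Visit 10 → queue [14, 2]
Visit 14 → queue [2]
Visit 2 → queue []

9 -> 3 -> 4 -> 6 -> 8 -> 5 -> 13 -> 1 -> 7 -> 11 -> 12 -> 15 -> 10 -> 14 -> 2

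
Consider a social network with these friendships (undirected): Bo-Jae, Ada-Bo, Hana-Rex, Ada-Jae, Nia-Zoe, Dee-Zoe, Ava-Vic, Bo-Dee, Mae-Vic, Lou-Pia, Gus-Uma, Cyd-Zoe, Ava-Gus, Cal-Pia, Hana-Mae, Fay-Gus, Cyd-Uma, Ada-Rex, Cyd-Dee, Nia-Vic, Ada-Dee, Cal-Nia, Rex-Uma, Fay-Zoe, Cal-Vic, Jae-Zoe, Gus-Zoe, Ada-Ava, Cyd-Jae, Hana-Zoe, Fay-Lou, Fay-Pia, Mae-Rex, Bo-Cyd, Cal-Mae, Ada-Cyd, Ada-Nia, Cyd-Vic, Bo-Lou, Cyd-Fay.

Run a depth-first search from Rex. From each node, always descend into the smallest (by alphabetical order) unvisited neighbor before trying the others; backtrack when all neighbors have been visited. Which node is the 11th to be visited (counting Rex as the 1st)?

Visit Rex
Rex → Ada
Ada → Ava
Ava → Gus
Gus → Fay
Fay → Cyd
Cyd → Bo
Bo → Dee
Dee → Zoe
Zoe → Hana
Hana → Mae
Mae → Cal
Cal → Nia
Nia → Vic
Cal → Pia
Pia → Lou
Zoe → Jae
Cyd → Uma

Visit order: Rex, Ada, Ava, Gus, Fay, Cyd, Bo, Dee, Zoe, Hana, Mae, Cal, Nia, Vic, Pia, Lou, Jae, Uma

Mae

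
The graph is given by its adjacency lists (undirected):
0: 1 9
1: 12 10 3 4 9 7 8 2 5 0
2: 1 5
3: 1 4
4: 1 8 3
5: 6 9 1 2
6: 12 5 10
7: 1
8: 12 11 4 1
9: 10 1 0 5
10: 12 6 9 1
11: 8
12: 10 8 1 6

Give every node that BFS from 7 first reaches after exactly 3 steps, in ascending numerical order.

Level 0: 7
Level 1: 1
Level 2: 0, 2, 3, 4, 5, 8, 9, 10, 12
Level 3: 6, 11

6, 11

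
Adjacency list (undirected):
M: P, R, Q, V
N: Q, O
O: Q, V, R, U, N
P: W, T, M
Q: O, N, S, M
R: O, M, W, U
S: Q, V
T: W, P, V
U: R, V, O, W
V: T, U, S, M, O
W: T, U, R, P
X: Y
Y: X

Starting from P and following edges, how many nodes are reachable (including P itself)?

11

BFS from P visits: P, W, T, M, U, R, V, Q, O, S, N
Reachable nodes: 11 of 13 total.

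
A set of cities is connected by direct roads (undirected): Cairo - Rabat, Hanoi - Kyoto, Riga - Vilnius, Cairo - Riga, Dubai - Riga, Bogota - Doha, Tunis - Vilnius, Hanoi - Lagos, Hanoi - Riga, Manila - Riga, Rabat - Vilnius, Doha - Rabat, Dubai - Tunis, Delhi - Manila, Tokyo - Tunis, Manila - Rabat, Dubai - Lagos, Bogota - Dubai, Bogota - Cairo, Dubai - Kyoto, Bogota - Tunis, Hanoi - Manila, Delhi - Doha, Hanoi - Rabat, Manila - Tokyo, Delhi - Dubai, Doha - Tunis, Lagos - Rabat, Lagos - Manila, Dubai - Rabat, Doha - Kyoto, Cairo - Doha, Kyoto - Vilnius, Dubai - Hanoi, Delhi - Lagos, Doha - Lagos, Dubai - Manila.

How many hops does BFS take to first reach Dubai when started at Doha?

Level 0: Doha
Level 1: Bogota, Cairo, Delhi, Kyoto, Lagos, Rabat, Tunis
Level 2: Dubai, Hanoi, Manila, Riga, Tokyo, Vilnius
Dubai first appears at level 2.

2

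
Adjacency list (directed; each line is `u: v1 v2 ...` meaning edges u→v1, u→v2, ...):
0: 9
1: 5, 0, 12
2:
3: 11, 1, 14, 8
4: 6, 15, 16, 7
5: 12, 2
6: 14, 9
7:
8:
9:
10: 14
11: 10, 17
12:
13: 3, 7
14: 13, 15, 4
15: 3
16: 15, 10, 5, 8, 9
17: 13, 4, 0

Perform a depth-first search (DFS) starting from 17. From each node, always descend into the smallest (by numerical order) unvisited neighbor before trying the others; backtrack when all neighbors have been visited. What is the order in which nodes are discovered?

17 -> 0 -> 9 -> 4 -> 6 -> 14 -> 13 -> 3 -> 1 -> 5 -> 2 -> 12 -> 8 -> 11 -> 10 -> 7 -> 15 -> 16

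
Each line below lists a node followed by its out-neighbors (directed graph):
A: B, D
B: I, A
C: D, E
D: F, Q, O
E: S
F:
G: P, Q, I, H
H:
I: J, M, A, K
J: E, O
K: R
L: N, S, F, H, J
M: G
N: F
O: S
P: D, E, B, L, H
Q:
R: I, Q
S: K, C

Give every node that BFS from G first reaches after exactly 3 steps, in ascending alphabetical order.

F, N, O, R, S

Level 0: G
Level 1: H, I, P, Q
Level 2: A, B, D, E, J, K, L, M
Level 3: F, N, O, R, S
Level 4: C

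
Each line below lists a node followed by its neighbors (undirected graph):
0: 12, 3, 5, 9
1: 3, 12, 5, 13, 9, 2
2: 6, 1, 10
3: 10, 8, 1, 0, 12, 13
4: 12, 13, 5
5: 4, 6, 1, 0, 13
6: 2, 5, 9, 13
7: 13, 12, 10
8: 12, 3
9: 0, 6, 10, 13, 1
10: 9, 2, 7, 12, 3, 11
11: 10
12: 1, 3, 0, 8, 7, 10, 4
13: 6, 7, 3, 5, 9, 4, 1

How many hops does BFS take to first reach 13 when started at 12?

2

Level 0: 12
Level 1: 0, 1, 3, 4, 7, 8, 10
Level 2: 2, 5, 9, 11, 13
Level 3: 6
13 first appears at level 2.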